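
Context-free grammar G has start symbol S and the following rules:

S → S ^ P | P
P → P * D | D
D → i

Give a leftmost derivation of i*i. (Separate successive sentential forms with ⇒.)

S⇒P⇒P*D⇒D*D⇒i*D⇒i*i

S ⇒ P   [S → P]
P ⇒ P*D   [P → P * D]
P*D ⇒ D*D   [P → D]
D*D ⇒ i*D   [D → i]
i*D ⇒ i*i   [D → i]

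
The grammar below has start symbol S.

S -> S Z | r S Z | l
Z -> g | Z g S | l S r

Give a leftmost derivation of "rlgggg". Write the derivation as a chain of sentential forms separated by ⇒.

S ⇒ SZ   [S -> S Z]
SZ ⇒ SZZ   [S -> S Z]
SZZ ⇒ rSZZZ   [S -> r S Z]
rSZZZ ⇒ rSZZZZ   [S -> S Z]
rSZZZZ ⇒ rlZZZZ   [S -> l]
rlZZZZ ⇒ rlgZZZ   [Z -> g]
rlgZZZ ⇒ rlggZZ   [Z -> g]
rlggZZ ⇒ rlgggZ   [Z -> g]
rlgggZ ⇒ rlgggg   [Z -> g]

S⇒SZ⇒SZZ⇒rSZZZ⇒rSZZZZ⇒rlZZZZ⇒rlgZZZ⇒rlggZZ⇒rlgggZ⇒rlgggg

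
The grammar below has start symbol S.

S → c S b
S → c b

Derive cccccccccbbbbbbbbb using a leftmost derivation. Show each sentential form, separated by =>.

S => cSb => ccSbb => cccSbbb => ccccSbbbb => cccccSbbbbb => ccccccSbbbbbb => cccccccSbbbbbbb => ccccccccSbbbbbbbb => cccccccccbbbbbbbbb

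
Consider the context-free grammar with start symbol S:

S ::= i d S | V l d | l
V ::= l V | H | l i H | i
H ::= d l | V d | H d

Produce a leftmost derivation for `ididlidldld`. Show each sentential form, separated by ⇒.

S ⇒ idS   [S ::= i d S]
idS ⇒ ididS   [S ::= i d S]
ididS ⇒ ididVld   [S ::= V l d]
ididVld ⇒ ididliHld   [V ::= l i H]
ididliHld ⇒ ididliVdld   [H ::= V d]
ididliVdld ⇒ ididliHdld   [V ::= H]
ididliHdld ⇒ ididlidldld   [H ::= d l]

S ⇒ idS ⇒ ididS ⇒ ididVld ⇒ ididliHld ⇒ ididliVdld ⇒ ididliHdld ⇒ ididlidldld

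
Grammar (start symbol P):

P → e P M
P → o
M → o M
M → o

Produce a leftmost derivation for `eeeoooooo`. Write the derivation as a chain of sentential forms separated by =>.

P => ePM => eePMM => eeePMMM => eeeoMMM => eeeooMM => eeeoooMM => eeeooooMM => eeeoooooM => eeeoooooo

P => ePM   [P → e P M]
ePM => eePMM   [P → e P M]
eePMM => eeePMMM   [P → e P M]
eeePMMM => eeeoMMM   [P → o]
eeeoMMM => eeeooMM   [M → o]
eeeooMM => eeeoooMM   [M → o M]
eeeoooMM => eeeooooMM   [M → o M]
eeeooooMM => eeeoooooM   [M → o]
eeeoooooM => eeeoooooo   [M → o]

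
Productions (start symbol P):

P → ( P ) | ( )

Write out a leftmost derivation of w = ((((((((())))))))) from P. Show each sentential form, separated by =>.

P => (P)   [P → ( P )]
(P) => ((P))   [P → ( P )]
((P)) => (((P)))   [P → ( P )]
(((P))) => ((((P))))   [P → ( P )]
((((P)))) => (((((P)))))   [P → ( P )]
(((((P))))) => ((((((P))))))   [P → ( P )]
((((((P)))))) => (((((((P)))))))   [P → ( P )]
(((((((P))))))) => ((((((((P))))))))   [P → ( P )]
((((((((P)))))))) => ((((((((()))))))))   [P → ( )]

P=>(P)=>((P))=>(((P)))=>((((P))))=>(((((P)))))=>((((((P))))))=>(((((((P)))))))=>((((((((P))))))))=>((((((((()))))))))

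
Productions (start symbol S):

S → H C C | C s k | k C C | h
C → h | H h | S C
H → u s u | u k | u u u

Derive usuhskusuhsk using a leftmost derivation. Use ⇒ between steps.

S⇒Csk⇒SCsk⇒CskCsk⇒HhskCsk⇒usuhskCsk⇒usuhskHhsk⇒usuhskusuhsk

S ⇒ Csk   [S → C s k]
Csk ⇒ SCsk   [C → S C]
SCsk ⇒ CskCsk   [S → C s k]
CskCsk ⇒ HhskCsk   [C → H h]
HhskCsk ⇒ usuhskCsk   [H → u s u]
usuhskCsk ⇒ usuhskHhsk   [C → H h]
usuhskHhsk ⇒ usuhskusuhsk   [H → u s u]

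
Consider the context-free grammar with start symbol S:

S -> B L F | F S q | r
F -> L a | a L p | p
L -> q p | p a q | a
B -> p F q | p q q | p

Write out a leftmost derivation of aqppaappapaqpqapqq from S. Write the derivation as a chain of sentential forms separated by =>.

S=>FSq=>aLpSq=>aqppSq=>aqppFSqq=>aqppaLpSqq=>aqppaapSqq=>aqppaapBLFqq=>aqppaappFqLFqq=>aqppaappaLpqLFqq=>aqppaappapaqpqLFqq=>aqppaappapaqpqaFqq=>aqppaappapaqpqapqq

S => FSq   [S -> F S q]
FSq => aLpSq   [F -> a L p]
aLpSq => aqppSq   [L -> q p]
aqppSq => aqppFSqq   [S -> F S q]
aqppFSqq => aqppaLpSqq   [F -> a L p]
aqppaLpSqq => aqppaapSqq   [L -> a]
aqppaapSqq => aqppaapBLFqq   [S -> B L F]
aqppaapBLFqq => aqppaappFqLFqq   [B -> p F q]
aqppaappFqLFqq => aqppaappaLpqLFqq   [F -> a L p]
aqppaappaLpqLFqq => aqppaappapaqpqLFqq   [L -> p a q]
aqppaappapaqpqLFqq => aqppaappapaqpqaFqq   [L -> a]
aqppaappapaqpqaFqq => aqppaappapaqpqapqq   [F -> p]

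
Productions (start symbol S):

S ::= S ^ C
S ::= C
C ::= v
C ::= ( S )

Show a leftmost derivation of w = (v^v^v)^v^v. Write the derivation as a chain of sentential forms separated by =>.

S => S^C => S^C^C => C^C^C => (S)^C^C => (S^C)^C^C => (S^C^C)^C^C => (C^C^C)^C^C => (v^C^C)^C^C => (v^v^C)^C^C => (v^v^v)^C^C => (v^v^v)^v^C => (v^v^v)^v^v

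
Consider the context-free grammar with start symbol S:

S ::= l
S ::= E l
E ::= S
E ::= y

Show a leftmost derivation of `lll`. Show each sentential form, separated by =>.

S => El => Sl => Ell => Sll => lll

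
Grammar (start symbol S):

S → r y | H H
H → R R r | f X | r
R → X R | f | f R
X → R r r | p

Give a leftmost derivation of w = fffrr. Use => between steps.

S=>HH=>RRrH=>fRrH=>ffRrH=>fffrH=>fffrr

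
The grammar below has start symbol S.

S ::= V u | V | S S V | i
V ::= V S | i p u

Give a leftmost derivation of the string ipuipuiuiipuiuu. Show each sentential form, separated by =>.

S => Vu => VSu => VSSu => VSSSu => ipuSSSu => ipuVuSSu => ipuVSuSSu => ipuipuSuSSu => ipuipuiuSSu => ipuipuiuiSu => ipuipuiuiVuu => ipuipuiuiVSuu => ipuipuiuiipuSuu => ipuipuiuiipuiuu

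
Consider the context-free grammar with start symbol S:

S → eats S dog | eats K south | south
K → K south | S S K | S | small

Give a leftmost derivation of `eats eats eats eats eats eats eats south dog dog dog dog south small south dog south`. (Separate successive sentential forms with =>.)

S => eats K south   [S → eats K south]
eats K south => eats S south   [K → S]
eats S south => eats eats S dog south   [S → eats S dog]
eats eats S dog south => eats eats eats K south dog south   [S → eats K south]
eats eats eats K south dog south => eats eats eats S S K south dog south   [K → S S K]
eats eats eats S S K south dog south => eats eats eats eats S dog S K south dog south   [S → eats S dog]
eats eats eats eats S dog S K south dog south => eats eats eats eats eats S dog dog S K south dog south   [S → eats S dog]
eats eats eats eats eats S dog dog S K south dog south => eats eats eats eats eats eats S dog dog dog S K south dog south   [S → eats S dog]
eats eats eats eats eats eats S dog dog dog S K south dog south => eats eats eats eats eats eats eats S dog dog dog dog S K south dog south   [S → eats S dog]
eats eats eats eats eats eats eats S dog dog dog dog S K south dog south => eats eats eats eats eats eats eats south dog dog dog dog S K south dog south   [S → south]
eats eats eats eats eats eats eats south dog dog dog dog S K south dog south => eats eats eats eats eats eats eats south dog dog dog dog south K south dog south   [S → south]
eats eats eats eats eats eats eats south dog dog dog dog south K south dog south => eats eats eats eats eats eats eats south dog dog dog dog south small south dog south   [K → small]

S => eats K south => eats S south => eats eats S dog south => eats eats eats K south dog south => eats eats eats S S K south dog south => eats eats eats eats S dog S K south dog south => eats eats eats eats eats S dog dog S K south dog south => eats eats eats eats eats eats S dog dog dog S K south dog south => eats eats eats eats eats eats eats S dog dog dog dog S K south dog south => eats eats eats eats eats eats eats south dog dog dog dog S K south dog south => eats eats eats eats eats eats eats south dog dog dog dog south K south dog south => eats eats eats eats eats eats eats south dog dog dog dog south small south dog south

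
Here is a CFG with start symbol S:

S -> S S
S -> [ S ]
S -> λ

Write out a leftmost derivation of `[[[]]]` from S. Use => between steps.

S => SS => SSS => SSSS => [S]SSS => [[S]]SSS => [[SS]]SSS => [[[S]S]]SSS => [[[]S]]SSS => [[[]]]SSS => [[[]]]SS => [[[]]]S => [[[]]]

S => SS   [S -> S S]
SS => SSS   [S -> S S]
SSS => SSSS   [S -> S S]
SSSS => [S]SSS   [S -> [ S ]]
[S]SSS => [[S]]SSS   [S -> [ S ]]
[[S]]SSS => [[SS]]SSS   [S -> S S]
[[SS]]SSS => [[[S]S]]SSS   [S -> [ S ]]
[[[S]S]]SSS => [[[]S]]SSS   [S -> λ]
[[[]S]]SSS => [[[]]]SSS   [S -> λ]
[[[]]]SSS => [[[]]]SS   [S -> λ]
[[[]]]SS => [[[]]]S   [S -> λ]
[[[]]]S => [[[]]]   [S -> λ]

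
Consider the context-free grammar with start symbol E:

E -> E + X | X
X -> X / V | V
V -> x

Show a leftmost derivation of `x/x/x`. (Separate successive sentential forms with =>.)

E => X => X/V => X/V/V => V/V/V => x/V/V => x/x/V => x/x/x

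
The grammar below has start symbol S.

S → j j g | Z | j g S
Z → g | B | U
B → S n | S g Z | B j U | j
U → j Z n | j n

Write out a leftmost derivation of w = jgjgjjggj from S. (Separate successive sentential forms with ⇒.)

S ⇒ jgS   [S → j g S]
jgS ⇒ jgZ   [S → Z]
jgZ ⇒ jgB   [Z → B]
jgB ⇒ jgSgZ   [B → S g Z]
jgSgZ ⇒ jgjgSgZ   [S → j g S]
jgjgSgZ ⇒ jgjgjjggZ   [S → j j g]
jgjgjjggZ ⇒ jgjgjjggB   [Z → B]
jgjgjjggB ⇒ jgjgjjggj   [B → j]

S ⇒ jgS ⇒ jgZ ⇒ jgB ⇒ jgSgZ ⇒ jgjgSgZ ⇒ jgjgjjggZ ⇒ jgjgjjggB ⇒ jgjgjjggj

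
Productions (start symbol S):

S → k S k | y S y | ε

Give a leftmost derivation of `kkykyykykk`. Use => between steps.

S => kSk   [S → k S k]
kSk => kkSkk   [S → k S k]
kkSkk => kkySykk   [S → y S y]
kkySykk => kkykSkykk   [S → k S k]
kkykSkykk => kkykySykykk   [S → y S y]
kkykySykykk => kkykyykykk   [S → ε]

S => kSk => kkSkk => kkySykk => kkykSkykk => kkykySykykk => kkykyykykk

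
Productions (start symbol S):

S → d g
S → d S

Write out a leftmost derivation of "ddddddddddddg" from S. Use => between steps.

S => dS => ddS => dddS => ddddS => dddddS => ddddddS => dddddddS => ddddddddS => dddddddddS => ddddddddddS => dddddddddddS => ddddddddddddg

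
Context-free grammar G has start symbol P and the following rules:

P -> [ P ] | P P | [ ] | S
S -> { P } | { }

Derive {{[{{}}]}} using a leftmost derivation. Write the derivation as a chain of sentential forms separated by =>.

P => S => {P} => {S} => {{P}} => {{[P]}} => {{[S]}} => {{[{P}]}} => {{[{S}]}} => {{[{{}}]}}

P => S   [P -> S]
S => {P}   [S -> { P }]
{P} => {S}   [P -> S]
{S} => {{P}}   [S -> { P }]
{{P}} => {{[P]}}   [P -> [ P ]]
{{[P]}} => {{[S]}}   [P -> S]
{{[S]}} => {{[{P}]}}   [S -> { P }]
{{[{P}]}} => {{[{S}]}}   [P -> S]
{{[{S}]}} => {{[{{}}]}}   [S -> { }]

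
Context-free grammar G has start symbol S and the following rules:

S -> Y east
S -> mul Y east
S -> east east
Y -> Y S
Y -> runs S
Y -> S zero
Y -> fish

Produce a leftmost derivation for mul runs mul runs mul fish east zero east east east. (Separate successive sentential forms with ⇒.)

S ⇒ mul Y east   [S -> mul Y east]
mul Y east ⇒ mul runs S east   [Y -> runs S]
mul runs S east ⇒ mul runs mul Y east east   [S -> mul Y east]
mul runs mul Y east east ⇒ mul runs mul runs S east east   [Y -> runs S]
mul runs mul runs S east east ⇒ mul runs mul runs mul Y east east east   [S -> mul Y east]
mul runs mul runs mul Y east east east ⇒ mul runs mul runs mul S zero east east east   [Y -> S zero]
mul runs mul runs mul S zero east east east ⇒ mul runs mul runs mul Y east zero east east east   [S -> Y east]
mul runs mul runs mul Y east zero east east east ⇒ mul runs mul runs mul fish east zero east east east   [Y -> fish]

S ⇒ mul Y east ⇒ mul runs S east ⇒ mul runs mul Y east east ⇒ mul runs mul runs S east east ⇒ mul runs mul runs mul Y east east east ⇒ mul runs mul runs mul S zero east east east ⇒ mul runs mul runs mul Y east zero east east east ⇒ mul runs mul runs mul fish east zero east east east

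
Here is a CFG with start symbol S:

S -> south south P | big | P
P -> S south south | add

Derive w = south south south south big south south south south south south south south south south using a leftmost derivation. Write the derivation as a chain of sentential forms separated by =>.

S => south south P => south south S south south => south south south south P south south => south south south south S south south south south => south south south south P south south south south => south south south south S south south south south south south => south south south south P south south south south south south => south south south south S south south south south south south south south => south south south south P south south south south south south south south => south south south south S south south south south south south south south south south => south south south south big south south south south south south south south south south

S => south south P   [S -> south south P]
south south P => south south S south south   [P -> S south south]
south south S south south => south south south south P south south   [S -> south south P]
south south south south P south south => south south south south S south south south south   [P -> S south south]
south south south south S south south south south => south south south south P south south south south   [S -> P]
south south south south P south south south south => south south south south S south south south south south south   [P -> S south south]
south south south south S south south south south south south => south south south south P south south south south south south   [S -> P]
south south south south P south south south south south south => south south south south S south south south south south south south south   [P -> S south south]
south south south south S south south south south south south south south => south south south south P south south south south south south south south   [S -> P]
south south south south P south south south south south south south south => south south south south S south south south south south south south south south south   [P -> S south south]
south south south south S south south south south south south south south south south => south south south south big south south south south south south south south south south   [S -> big]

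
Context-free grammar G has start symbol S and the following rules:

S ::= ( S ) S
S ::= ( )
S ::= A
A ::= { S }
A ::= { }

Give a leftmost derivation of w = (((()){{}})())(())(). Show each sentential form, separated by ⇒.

S ⇒ (S)S ⇒ ((S)S)S ⇒ (((S)S)S)S ⇒ (((())S)S)S ⇒ (((())A)S)S ⇒ (((()){S})S)S ⇒ (((()){A})S)S ⇒ (((()){{}})S)S ⇒ (((()){{}})())S ⇒ (((()){{}})())(S)S ⇒ (((()){{}})())(())S ⇒ (((()){{}})())(())()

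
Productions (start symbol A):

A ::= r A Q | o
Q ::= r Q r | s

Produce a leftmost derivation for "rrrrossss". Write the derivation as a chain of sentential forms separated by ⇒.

A ⇒ rAQ ⇒ rrAQQ ⇒ rrrAQQQ ⇒ rrrrAQQQQ ⇒ rrrroQQQQ ⇒ rrrrosQQQ ⇒ rrrrossQQ ⇒ rrrrosssQ ⇒ rrrrossss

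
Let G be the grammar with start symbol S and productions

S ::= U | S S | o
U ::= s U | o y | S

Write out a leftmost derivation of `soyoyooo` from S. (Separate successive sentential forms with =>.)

S => SS => SSS => USS => sUSS => soySS => soySSS => soySSSS => soyUSSS => soyoySSS => soyoyoSS => soyoyooS => soyoyooo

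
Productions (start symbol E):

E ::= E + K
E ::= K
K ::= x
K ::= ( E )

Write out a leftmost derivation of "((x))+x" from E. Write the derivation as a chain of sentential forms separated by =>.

E => E+K   [E ::= E + K]
E+K => K+K   [E ::= K]
K+K => (E)+K   [K ::= ( E )]
(E)+K => (K)+K   [E ::= K]
(K)+K => ((E))+K   [K ::= ( E )]
((E))+K => ((K))+K   [E ::= K]
((K))+K => ((x))+K   [K ::= x]
((x))+K => ((x))+x   [K ::= x]

E => E+K => K+K => (E)+K => (K)+K => ((E))+K => ((K))+K => ((x))+K => ((x))+x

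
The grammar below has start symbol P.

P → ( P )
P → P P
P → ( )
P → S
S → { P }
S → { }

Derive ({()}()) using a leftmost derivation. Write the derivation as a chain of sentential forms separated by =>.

P => (P) => (PP) => (SP) => ({P}P) => ({()}P) => ({()}())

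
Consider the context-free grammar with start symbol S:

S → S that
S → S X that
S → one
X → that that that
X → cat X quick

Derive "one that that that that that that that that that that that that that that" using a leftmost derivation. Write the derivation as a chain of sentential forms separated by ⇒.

S ⇒ S that ⇒ S that that ⇒ S X that that that ⇒ S X that X that that that ⇒ S X that X that X that that that ⇒ one X that X that X that that that ⇒ one that that that that X that X that that that ⇒ one that that that that that that that that X that that that ⇒ one that that that that that that that that that that that that that that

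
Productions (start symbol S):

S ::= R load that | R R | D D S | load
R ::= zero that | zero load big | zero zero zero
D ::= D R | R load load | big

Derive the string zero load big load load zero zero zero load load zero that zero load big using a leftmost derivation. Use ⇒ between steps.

S ⇒ D D S   [S ::= D D S]
D D S ⇒ R load load D S   [D ::= R load load]
R load load D S ⇒ zero load big load load D S   [R ::= zero load big]
zero load big load load D S ⇒ zero load big load load R load load S   [D ::= R load load]
zero load big load load R load load S ⇒ zero load big load load zero zero zero load load S   [R ::= zero zero zero]
zero load big load load zero zero zero load load S ⇒ zero load big load load zero zero zero load load R R   [S ::= R R]
zero load big load load zero zero zero load load R R ⇒ zero load big load load zero zero zero load load zero that R   [R ::= zero that]
zero load big load load zero zero zero load load zero that R ⇒ zero load big load load zero zero zero load load zero that zero load big   [R ::= zero load big]

S ⇒ D D S ⇒ R load load D S ⇒ zero load big load load D S ⇒ zero load big load load R load load S ⇒ zero load big load load zero zero zero load load S ⇒ zero load big load load zero zero zero load load R R ⇒ zero load big load load zero zero zero load load zero that R ⇒ zero load big load load zero zero zero load load zero that zero load big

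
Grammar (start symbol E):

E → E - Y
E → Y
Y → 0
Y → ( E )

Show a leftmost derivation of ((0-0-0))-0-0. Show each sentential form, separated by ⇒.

E ⇒ E-Y   [E → E - Y]
E-Y ⇒ E-Y-Y   [E → E - Y]
E-Y-Y ⇒ Y-Y-Y   [E → Y]
Y-Y-Y ⇒ (E)-Y-Y   [Y → ( E )]
(E)-Y-Y ⇒ (Y)-Y-Y   [E → Y]
(Y)-Y-Y ⇒ ((E))-Y-Y   [Y → ( E )]
((E))-Y-Y ⇒ ((E-Y))-Y-Y   [E → E - Y]
((E-Y))-Y-Y ⇒ ((E-Y-Y))-Y-Y   [E → E - Y]
((E-Y-Y))-Y-Y ⇒ ((Y-Y-Y))-Y-Y   [E → Y]
((Y-Y-Y))-Y-Y ⇒ ((0-Y-Y))-Y-Y   [Y → 0]
((0-Y-Y))-Y-Y ⇒ ((0-0-Y))-Y-Y   [Y → 0]
((0-0-Y))-Y-Y ⇒ ((0-0-0))-Y-Y   [Y → 0]
((0-0-0))-Y-Y ⇒ ((0-0-0))-0-Y   [Y → 0]
((0-0-0))-0-Y ⇒ ((0-0-0))-0-0   [Y → 0]

E⇒E-Y⇒E-Y-Y⇒Y-Y-Y⇒(E)-Y-Y⇒(Y)-Y-Y⇒((E))-Y-Y⇒((E-Y))-Y-Y⇒((E-Y-Y))-Y-Y⇒((Y-Y-Y))-Y-Y⇒((0-Y-Y))-Y-Y⇒((0-0-Y))-Y-Y⇒((0-0-0))-Y-Y⇒((0-0-0))-0-Y⇒((0-0-0))-0-0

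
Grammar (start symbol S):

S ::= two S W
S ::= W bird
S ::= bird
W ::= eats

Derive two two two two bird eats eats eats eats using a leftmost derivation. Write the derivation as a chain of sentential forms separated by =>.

S => two S W   [S ::= two S W]
two S W => two two S W W   [S ::= two S W]
two two S W W => two two two S W W W   [S ::= two S W]
two two two S W W W => two two two two S W W W W   [S ::= two S W]
two two two two S W W W W => two two two two bird W W W W   [S ::= bird]
two two two two bird W W W W => two two two two bird eats W W W   [W ::= eats]
two two two two bird eats W W W => two two two two bird eats eats W W   [W ::= eats]
two two two two bird eats eats W W => two two two two bird eats eats eats W   [W ::= eats]
two two two two bird eats eats eats W => two two two two bird eats eats eats eats   [W ::= eats]

S => two S W => two two S W W => two two two S W W W => two two two two S W W W W => two two two two bird W W W W => two two two two bird eats W W W => two two two two bird eats eats W W => two two two two bird eats eats eats W => two two two two bird eats eats eats eats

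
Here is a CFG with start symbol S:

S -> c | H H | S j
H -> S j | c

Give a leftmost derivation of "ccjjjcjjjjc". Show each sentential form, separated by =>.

S => HH => SjH => SjjH => SjjjH => SjjjjH => HHjjjjH => SjHjjjjH => SjjHjjjjH => SjjjHjjjjH => HHjjjHjjjjH => cHjjjHjjjjH => ccjjjHjjjjH => ccjjjcjjjjH => ccjjjcjjjjc

S => HH   [S -> H H]
HH => SjH   [H -> S j]
SjH => SjjH   [S -> S j]
SjjH => SjjjH   [S -> S j]
SjjjH => SjjjjH   [S -> S j]
SjjjjH => HHjjjjH   [S -> H H]
HHjjjjH => SjHjjjjH   [H -> S j]
SjHjjjjH => SjjHjjjjH   [S -> S j]
SjjHjjjjH => SjjjHjjjjH   [S -> S j]
SjjjHjjjjH => HHjjjHjjjjH   [S -> H H]
HHjjjHjjjjH => cHjjjHjjjjH   [H -> c]
cHjjjHjjjjH => ccjjjHjjjjH   [H -> c]
ccjjjHjjjjH => ccjjjcjjjjH   [H -> c]
ccjjjcjjjjH => ccjjjcjjjjc   [H -> c]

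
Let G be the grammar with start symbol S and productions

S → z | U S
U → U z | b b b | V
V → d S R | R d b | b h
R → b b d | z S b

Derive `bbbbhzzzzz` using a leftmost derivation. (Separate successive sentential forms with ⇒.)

S ⇒ US   [S → U S]
US ⇒ bbbS   [U → b b b]
bbbS ⇒ bbbUS   [S → U S]
bbbUS ⇒ bbbUzS   [U → U z]
bbbUzS ⇒ bbbUzzS   [U → U z]
bbbUzzS ⇒ bbbUzzzS   [U → U z]
bbbUzzzS ⇒ bbbUzzzzS   [U → U z]
bbbUzzzzS ⇒ bbbVzzzzS   [U → V]
bbbVzzzzS ⇒ bbbbhzzzzS   [V → b h]
bbbbhzzzzS ⇒ bbbbhzzzzz   [S → z]

S ⇒ US ⇒ bbbS ⇒ bbbUS ⇒ bbbUzS ⇒ bbbUzzS ⇒ bbbUzzzS ⇒ bbbUzzzzS ⇒ bbbVzzzzS ⇒ bbbbhzzzzS ⇒ bbbbhzzzzz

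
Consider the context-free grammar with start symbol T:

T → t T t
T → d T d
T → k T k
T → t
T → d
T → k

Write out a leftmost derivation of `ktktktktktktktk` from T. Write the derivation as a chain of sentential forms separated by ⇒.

T ⇒ kTk ⇒ ktTtk ⇒ ktkTktk ⇒ ktktTtktk ⇒ ktktkTktktk ⇒ ktktktTtktktk ⇒ ktktktkTktktktk ⇒ ktktktktktktktk

T ⇒ kTk   [T → k T k]
kTk ⇒ ktTtk   [T → t T t]
ktTtk ⇒ ktkTktk   [T → k T k]
ktkTktk ⇒ ktktTtktk   [T → t T t]
ktktTtktk ⇒ ktktkTktktk   [T → k T k]
ktktkTktktk ⇒ ktktktTtktktk   [T → t T t]
ktktktTtktktk ⇒ ktktktkTktktktk   [T → k T k]
ktktktkTktktktk ⇒ ktktktktktktktk   [T → t]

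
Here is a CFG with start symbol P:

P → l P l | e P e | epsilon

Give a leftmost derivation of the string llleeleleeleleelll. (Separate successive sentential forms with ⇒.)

P⇒lPl⇒llPll⇒lllPlll⇒lllePelll⇒llleePeelll⇒llleelPleelll⇒llleelePeleelll⇒llleelelPleleelll⇒llleelelePeleleelll⇒llleeleleeleleelll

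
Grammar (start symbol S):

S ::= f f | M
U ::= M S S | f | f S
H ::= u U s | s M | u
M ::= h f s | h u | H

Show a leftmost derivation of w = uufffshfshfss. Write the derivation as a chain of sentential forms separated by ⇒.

S⇒M⇒H⇒uUs⇒uMSSs⇒uHSSs⇒uuUsSSs⇒uufSsSSs⇒uufffsSSs⇒uufffsMSs⇒uufffshfsSs⇒uufffshfsMs⇒uufffshfshfss

S ⇒ M   [S ::= M]
M ⇒ H   [M ::= H]
H ⇒ uUs   [H ::= u U s]
uUs ⇒ uMSSs   [U ::= M S S]
uMSSs ⇒ uHSSs   [M ::= H]
uHSSs ⇒ uuUsSSs   [H ::= u U s]
uuUsSSs ⇒ uufSsSSs   [U ::= f S]
uufSsSSs ⇒ uufffsSSs   [S ::= f f]
uufffsSSs ⇒ uufffsMSs   [S ::= M]
uufffsMSs ⇒ uufffshfsSs   [M ::= h f s]
uufffshfsSs ⇒ uufffshfsMs   [S ::= M]
uufffshfsMs ⇒ uufffshfshfss   [M ::= h f s]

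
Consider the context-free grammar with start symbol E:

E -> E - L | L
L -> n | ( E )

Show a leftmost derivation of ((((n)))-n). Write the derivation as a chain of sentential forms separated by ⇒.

E ⇒ L   [E -> L]
L ⇒ (E)   [L -> ( E )]
(E) ⇒ (E-L)   [E -> E - L]
(E-L) ⇒ (L-L)   [E -> L]
(L-L) ⇒ ((E)-L)   [L -> ( E )]
((E)-L) ⇒ ((L)-L)   [E -> L]
((L)-L) ⇒ (((E))-L)   [L -> ( E )]
(((E))-L) ⇒ (((L))-L)   [E -> L]
(((L))-L) ⇒ ((((E)))-L)   [L -> ( E )]
((((E)))-L) ⇒ ((((L)))-L)   [E -> L]
((((L)))-L) ⇒ ((((n)))-L)   [L -> n]
((((n)))-L) ⇒ ((((n)))-n)   [L -> n]

E⇒L⇒(E)⇒(E-L)⇒(L-L)⇒((E)-L)⇒((L)-L)⇒(((E))-L)⇒(((L))-L)⇒((((E)))-L)⇒((((L)))-L)⇒((((n)))-L)⇒((((n)))-n)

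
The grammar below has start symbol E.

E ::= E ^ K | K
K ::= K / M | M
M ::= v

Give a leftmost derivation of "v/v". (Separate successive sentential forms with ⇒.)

E⇒K⇒K/M⇒M/M⇒v/M⇒v/v

E ⇒ K   [E ::= K]
K ⇒ K/M   [K ::= K / M]
K/M ⇒ M/M   [K ::= M]
M/M ⇒ v/M   [M ::= v]
v/M ⇒ v/v   [M ::= v]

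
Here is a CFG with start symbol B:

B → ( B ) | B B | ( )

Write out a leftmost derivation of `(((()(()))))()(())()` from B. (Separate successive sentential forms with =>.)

B => BB => BBB => BBBB => (B)BBB => ((B))BBB => (((B)))BBB => (((BB)))BBB => (((()B)))BBB => (((()(B))))BBB => (((()(()))))BBB => (((()(()))))()BB => (((()(()))))()(B)B => (((()(()))))()(())B => (((()(()))))()(())()

B => BB   [B → B B]
BB => BBB   [B → B B]
BBB => BBBB   [B → B B]
BBBB => (B)BBB   [B → ( B )]
(B)BBB => ((B))BBB   [B → ( B )]
((B))BBB => (((B)))BBB   [B → ( B )]
(((B)))BBB => (((BB)))BBB   [B → B B]
(((BB)))BBB => (((()B)))BBB   [B → ( )]
(((()B)))BBB => (((()(B))))BBB   [B → ( B )]
(((()(B))))BBB => (((()(()))))BBB   [B → ( )]
(((()(()))))BBB => (((()(()))))()BB   [B → ( )]
(((()(()))))()BB => (((()(()))))()(B)B   [B → ( B )]
(((()(()))))()(B)B => (((()(()))))()(())B   [B → ( )]
(((()(()))))()(())B => (((()(()))))()(())()   [B → ( )]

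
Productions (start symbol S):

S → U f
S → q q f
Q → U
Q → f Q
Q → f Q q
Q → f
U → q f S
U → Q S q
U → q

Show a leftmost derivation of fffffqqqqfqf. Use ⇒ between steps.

S⇒Uf⇒QSqf⇒fQqSqf⇒ffQqqSqf⇒fffQqqSqf⇒ffffQqqqSqf⇒fffffqqqSqf⇒fffffqqqUfqf⇒fffffqqqqfqf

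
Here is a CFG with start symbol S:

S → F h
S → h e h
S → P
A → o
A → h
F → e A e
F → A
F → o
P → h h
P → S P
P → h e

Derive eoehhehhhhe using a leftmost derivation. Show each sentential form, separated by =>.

S => P   [S → P]
P => SP   [P → S P]
SP => FhP   [S → F h]
FhP => eAehP   [F → e A e]
eAehP => eoehP   [A → o]
eoehP => eoehSP   [P → S P]
eoehSP => eoehPP   [S → P]
eoehPP => eoehSPP   [P → S P]
eoehSPP => eoehhehPP   [S → h e h]
eoehhehPP => eoehhehhhP   [P → h h]
eoehhehhhP => eoehhehhhhe   [P → h e]

S => P => SP => FhP => eAehP => eoehP => eoehSP => eoehPP => eoehSPP => eoehhehPP => eoehhehhhP => eoehhehhhhe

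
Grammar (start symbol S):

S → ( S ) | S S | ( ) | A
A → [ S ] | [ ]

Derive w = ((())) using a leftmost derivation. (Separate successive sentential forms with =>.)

S=>(S)=>((S))=>((()))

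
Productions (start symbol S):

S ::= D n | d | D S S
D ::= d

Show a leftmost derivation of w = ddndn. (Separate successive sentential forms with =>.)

S => DSS => dSS => dDnS => ddnS => ddnDn => ddndn

S => DSS   [S ::= D S S]
DSS => dSS   [D ::= d]
dSS => dDnS   [S ::= D n]
dDnS => ddnS   [D ::= d]
ddnS => ddnDn   [S ::= D n]
ddnDn => ddndn   [D ::= d]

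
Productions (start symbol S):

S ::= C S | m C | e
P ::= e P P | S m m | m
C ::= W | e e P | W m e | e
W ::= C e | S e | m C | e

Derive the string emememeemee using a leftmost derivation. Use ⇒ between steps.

S ⇒ CS ⇒ WmeS ⇒ SemeS ⇒ CSemeS ⇒ WmeSemeS ⇒ emeSemeS ⇒ ememCemeS ⇒ ememWmeemeS ⇒ emememeemeS ⇒ emememeemee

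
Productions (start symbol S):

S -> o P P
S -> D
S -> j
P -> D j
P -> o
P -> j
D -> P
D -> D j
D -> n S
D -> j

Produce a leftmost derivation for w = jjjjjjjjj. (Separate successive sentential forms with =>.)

S => D   [S -> D]
D => P   [D -> P]
P => Dj   [P -> D j]
Dj => Djj   [D -> D j]
Djj => Djjj   [D -> D j]
Djjj => Pjjj   [D -> P]
Pjjj => Djjjj   [P -> D j]
Djjjj => Pjjjj   [D -> P]
Pjjjj => Djjjjj   [P -> D j]
Djjjjj => Djjjjjj   [D -> D j]
Djjjjjj => Djjjjjjj   [D -> D j]
Djjjjjjj => Pjjjjjjj   [D -> P]
Pjjjjjjj => Djjjjjjjj   [P -> D j]
Djjjjjjjj => jjjjjjjjj   [D -> j]

S => D => P => Dj => Djj => Djjj => Pjjj => Djjjj => Pjjjj => Djjjjj => Djjjjjj => Djjjjjjj => Pjjjjjjj => Djjjjjjjj => jjjjjjjjj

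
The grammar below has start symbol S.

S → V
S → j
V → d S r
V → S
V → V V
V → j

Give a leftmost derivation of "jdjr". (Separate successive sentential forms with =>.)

S => V => VV => SV => jV => jdSr => jdVr => jdjr

S => V   [S → V]
V => VV   [V → V V]
VV => SV   [V → S]
SV => jV   [S → j]
jV => jdSr   [V → d S r]
jdSr => jdVr   [S → V]
jdVr => jdjr   [V → j]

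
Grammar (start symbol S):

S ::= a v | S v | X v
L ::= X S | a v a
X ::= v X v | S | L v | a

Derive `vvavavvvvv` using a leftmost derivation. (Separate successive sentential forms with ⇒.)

S ⇒ Xv   [S ::= X v]
Xv ⇒ vXvv   [X ::= v X v]
vXvv ⇒ vvXvvv   [X ::= v X v]
vvXvvv ⇒ vvLvvvv   [X ::= L v]
vvLvvvv ⇒ vvXSvvvv   [L ::= X S]
vvXSvvvv ⇒ vvSSvvvv   [X ::= S]
vvSSvvvv ⇒ vvavSvvvv   [S ::= a v]
vvavSvvvv ⇒ vvavXvvvvv   [S ::= X v]
vvavXvvvvv ⇒ vvavavvvvv   [X ::= a]

S⇒Xv⇒vXvv⇒vvXvvv⇒vvLvvvv⇒vvXSvvvv⇒vvSSvvvv⇒vvavSvvvv⇒vvavXvvvvv⇒vvavavvvvv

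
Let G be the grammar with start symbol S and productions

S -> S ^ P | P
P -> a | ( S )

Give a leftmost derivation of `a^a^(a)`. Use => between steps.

S=>S^P=>S^P^P=>P^P^P=>a^P^P=>a^a^P=>a^a^(S)=>a^a^(P)=>a^a^(a)

S => S^P   [S -> S ^ P]
S^P => S^P^P   [S -> S ^ P]
S^P^P => P^P^P   [S -> P]
P^P^P => a^P^P   [P -> a]
a^P^P => a^a^P   [P -> a]
a^a^P => a^a^(S)   [P -> ( S )]
a^a^(S) => a^a^(P)   [S -> P]
a^a^(P) => a^a^(a)   [P -> a]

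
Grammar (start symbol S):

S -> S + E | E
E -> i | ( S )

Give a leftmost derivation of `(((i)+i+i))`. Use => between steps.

S=>E=>(S)=>(E)=>((S))=>((S+E))=>((S+E+E))=>((E+E+E))=>(((S)+E+E))=>(((E)+E+E))=>(((i)+E+E))=>(((i)+i+E))=>(((i)+i+i))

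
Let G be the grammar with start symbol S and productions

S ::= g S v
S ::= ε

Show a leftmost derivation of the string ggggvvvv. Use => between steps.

S=>gSv=>ggSvv=>gggSvvv=>ggggSvvvv=>ggggvvvv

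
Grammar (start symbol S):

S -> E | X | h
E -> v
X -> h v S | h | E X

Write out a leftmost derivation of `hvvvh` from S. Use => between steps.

S => X => hvS => hvX => hvEX => hvvX => hvvEX => hvvvX => hvvvh

S => X   [S -> X]
X => hvS   [X -> h v S]
hvS => hvX   [S -> X]
hvX => hvEX   [X -> E X]
hvEX => hvvX   [E -> v]
hvvX => hvvEX   [X -> E X]
hvvEX => hvvvX   [E -> v]
hvvvX => hvvvh   [X -> h]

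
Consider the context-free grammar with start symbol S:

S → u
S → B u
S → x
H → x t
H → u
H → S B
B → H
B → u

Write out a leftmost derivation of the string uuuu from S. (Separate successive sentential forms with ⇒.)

S⇒Bu⇒Hu⇒SBu⇒BuBu⇒HuBu⇒uuBu⇒uuuu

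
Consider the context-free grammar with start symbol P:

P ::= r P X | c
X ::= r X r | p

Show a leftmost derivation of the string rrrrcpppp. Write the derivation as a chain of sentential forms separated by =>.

P => rPX => rrPXX => rrrPXXX => rrrrPXXXX => rrrrcXXXX => rrrrcpXXX => rrrrcppXX => rrrrcpppX => rrrrcpppp

P => rPX   [P ::= r P X]
rPX => rrPXX   [P ::= r P X]
rrPXX => rrrPXXX   [P ::= r P X]
rrrPXXX => rrrrPXXXX   [P ::= r P X]
rrrrPXXXX => rrrrcXXXX   [P ::= c]
rrrrcXXXX => rrrrcpXXX   [X ::= p]
rrrrcpXXX => rrrrcppXX   [X ::= p]
rrrrcppXX => rrrrcpppX   [X ::= p]
rrrrcpppX => rrrrcpppp   [X ::= p]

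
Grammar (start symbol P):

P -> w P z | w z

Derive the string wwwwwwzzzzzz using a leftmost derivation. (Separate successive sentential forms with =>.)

P => wPz => wwPzz => wwwPzzz => wwwwPzzzz => wwwwwPzzzzz => wwwwwwzzzzzz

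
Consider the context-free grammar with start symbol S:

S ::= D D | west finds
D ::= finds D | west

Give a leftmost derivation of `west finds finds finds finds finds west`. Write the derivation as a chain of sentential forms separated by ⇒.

S ⇒ D D ⇒ west D ⇒ west finds D ⇒ west finds finds D ⇒ west finds finds finds D ⇒ west finds finds finds finds D ⇒ west finds finds finds finds finds D ⇒ west finds finds finds finds finds west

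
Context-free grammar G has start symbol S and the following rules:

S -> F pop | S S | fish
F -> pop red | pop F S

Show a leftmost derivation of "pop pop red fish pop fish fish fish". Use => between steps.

S => S S => S S S => S S S S => F pop S S S => pop F S pop S S S => pop pop red S pop S S S => pop pop red fish pop S S S => pop pop red fish pop fish S S => pop pop red fish pop fish fish S => pop pop red fish pop fish fish fish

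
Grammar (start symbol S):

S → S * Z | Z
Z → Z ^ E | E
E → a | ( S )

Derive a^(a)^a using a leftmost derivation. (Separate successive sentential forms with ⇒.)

S ⇒ Z ⇒ Z^E ⇒ Z^E^E ⇒ E^E^E ⇒ a^E^E ⇒ a^(S)^E ⇒ a^(Z)^E ⇒ a^(E)^E ⇒ a^(a)^E ⇒ a^(a)^a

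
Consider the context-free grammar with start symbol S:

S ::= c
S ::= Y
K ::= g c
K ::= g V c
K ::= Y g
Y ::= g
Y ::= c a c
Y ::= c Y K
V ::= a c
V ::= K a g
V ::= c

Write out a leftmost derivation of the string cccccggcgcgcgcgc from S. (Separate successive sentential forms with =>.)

S => Y   [S ::= Y]
Y => cYK   [Y ::= c Y K]
cYK => ccYKK   [Y ::= c Y K]
ccYKK => cccYKKK   [Y ::= c Y K]
cccYKKK => ccccYKKKK   [Y ::= c Y K]
ccccYKKKK => cccccYKKKKK   [Y ::= c Y K]
cccccYKKKKK => cccccgKKKKK   [Y ::= g]
cccccgKKKKK => cccccggcKKKK   [K ::= g c]
cccccggcKKKK => cccccggcgcKKK   [K ::= g c]
cccccggcgcKKK => cccccggcgcgcKK   [K ::= g c]
cccccggcgcgcKK => cccccggcgcgcgcK   [K ::= g c]
cccccggcgcgcgcK => cccccggcgcgcgcgc   [K ::= g c]

S=>Y=>cYK=>ccYKK=>cccYKKK=>ccccYKKKK=>cccccYKKKKK=>cccccgKKKKK=>cccccggcKKKK=>cccccggcgcKKK=>cccccggcgcgcKK=>cccccggcgcgcgcK=>cccccggcgcgcgcgc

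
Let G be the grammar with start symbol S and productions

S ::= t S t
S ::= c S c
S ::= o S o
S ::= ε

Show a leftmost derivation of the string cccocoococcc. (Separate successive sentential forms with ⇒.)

S ⇒ cSc ⇒ ccScc ⇒ cccSccc ⇒ cccoSoccc ⇒ cccocScoccc ⇒ cccocoSococcc ⇒ cccocoococcc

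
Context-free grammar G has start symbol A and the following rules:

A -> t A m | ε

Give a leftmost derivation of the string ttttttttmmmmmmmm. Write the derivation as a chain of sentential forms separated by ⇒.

A ⇒ tAm   [A -> t A m]
tAm ⇒ ttAmm   [A -> t A m]
ttAmm ⇒ tttAmmm   [A -> t A m]
tttAmmm ⇒ ttttAmmmm   [A -> t A m]
ttttAmmmm ⇒ tttttAmmmmm   [A -> t A m]
tttttAmmmmm ⇒ ttttttAmmmmmm   [A -> t A m]
ttttttAmmmmmm ⇒ tttttttAmmmmmmm   [A -> t A m]
tttttttAmmmmmmm ⇒ ttttttttAmmmmmmmm   [A -> t A m]
ttttttttAmmmmmmmm ⇒ ttttttttmmmmmmmm   [A -> ε]

A⇒tAm⇒ttAmm⇒tttAmmm⇒ttttAmmmm⇒tttttAmmmmm⇒ttttttAmmmmmm⇒tttttttAmmmmmmm⇒ttttttttAmmmmmmmm⇒ttttttttmmmmmmmm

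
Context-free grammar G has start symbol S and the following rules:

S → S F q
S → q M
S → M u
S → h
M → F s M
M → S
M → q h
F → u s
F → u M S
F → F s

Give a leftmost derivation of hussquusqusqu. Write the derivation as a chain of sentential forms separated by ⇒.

S ⇒ Mu ⇒ Su ⇒ SFqu ⇒ SFqFqu ⇒ MuFqFqu ⇒ SuFqFqu ⇒ SFquFqFqu ⇒ hFquFqFqu ⇒ hFsquFqFqu ⇒ hussquFqFqu ⇒ hussquusqFqu ⇒ hussquusqusqu

S ⇒ Mu   [S → M u]
Mu ⇒ Su   [M → S]
Su ⇒ SFqu   [S → S F q]
SFqu ⇒ SFqFqu   [S → S F q]
SFqFqu ⇒ MuFqFqu   [S → M u]
MuFqFqu ⇒ SuFqFqu   [M → S]
SuFqFqu ⇒ SFquFqFqu   [S → S F q]
SFquFqFqu ⇒ hFquFqFqu   [S → h]
hFquFqFqu ⇒ hFsquFqFqu   [F → F s]
hFsquFqFqu ⇒ hussquFqFqu   [F → u s]
hussquFqFqu ⇒ hussquusqFqu   [F → u s]
hussquusqFqu ⇒ hussquusqusqu   [F → u s]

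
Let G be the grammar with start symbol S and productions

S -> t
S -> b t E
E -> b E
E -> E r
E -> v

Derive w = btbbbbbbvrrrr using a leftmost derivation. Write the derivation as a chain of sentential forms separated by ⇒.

S ⇒ btE ⇒ btEr ⇒ btbEr ⇒ btbbEr ⇒ btbbbEr ⇒ btbbbbEr ⇒ btbbbbErr ⇒ btbbbbErrr ⇒ btbbbbbErrr ⇒ btbbbbbErrrr ⇒ btbbbbbbErrrr ⇒ btbbbbbbvrrrr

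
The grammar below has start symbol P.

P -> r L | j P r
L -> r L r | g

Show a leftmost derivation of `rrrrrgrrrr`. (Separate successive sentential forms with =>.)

P=>rL=>rrLr=>rrrLrr=>rrrrLrrr=>rrrrrLrrrr=>rrrrrgrrrr

P => rL   [P -> r L]
rL => rrLr   [L -> r L r]
rrLr => rrrLrr   [L -> r L r]
rrrLrr => rrrrLrrr   [L -> r L r]
rrrrLrrr => rrrrrLrrrr   [L -> r L r]
rrrrrLrrrr => rrrrrgrrrr   [L -> g]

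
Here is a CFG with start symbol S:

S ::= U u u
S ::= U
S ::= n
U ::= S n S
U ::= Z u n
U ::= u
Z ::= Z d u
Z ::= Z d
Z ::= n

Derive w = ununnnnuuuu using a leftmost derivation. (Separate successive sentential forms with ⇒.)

S ⇒ U ⇒ SnS ⇒ UnS ⇒ unS ⇒ unUuu ⇒ unSnSuu ⇒ unUnSuu ⇒ ununSuu ⇒ ununUuuuu ⇒ ununSnSuuuu ⇒ ununnnSuuuu ⇒ ununnnnuuuu

S ⇒ U   [S ::= U]
U ⇒ SnS   [U ::= S n S]
SnS ⇒ UnS   [S ::= U]
UnS ⇒ unS   [U ::= u]
unS ⇒ unUuu   [S ::= U u u]
unUuu ⇒ unSnSuu   [U ::= S n S]
unSnSuu ⇒ unUnSuu   [S ::= U]
unUnSuu ⇒ ununSuu   [U ::= u]
ununSuu ⇒ ununUuuuu   [S ::= U u u]
ununUuuuu ⇒ ununSnSuuuu   [U ::= S n S]
ununSnSuuuu ⇒ ununnnSuuuu   [S ::= n]
ununnnSuuuu ⇒ ununnnnuuuu   [S ::= n]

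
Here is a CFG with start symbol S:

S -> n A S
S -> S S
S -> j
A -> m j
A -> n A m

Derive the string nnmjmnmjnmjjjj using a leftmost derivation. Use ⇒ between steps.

S ⇒ SS   [S -> S S]
SS ⇒ nASS   [S -> n A S]
nASS ⇒ nnAmSS   [A -> n A m]
nnAmSS ⇒ nnmjmSS   [A -> m j]
nnmjmSS ⇒ nnmjmSSS   [S -> S S]
nnmjmSSS ⇒ nnmjmnASSS   [S -> n A S]
nnmjmnASSS ⇒ nnmjmnmjSSS   [A -> m j]
nnmjmnmjSSS ⇒ nnmjmnmjnASSS   [S -> n A S]
nnmjmnmjnASSS ⇒ nnmjmnmjnmjSSS   [A -> m j]
nnmjmnmjnmjSSS ⇒ nnmjmnmjnmjjSS   [S -> j]
nnmjmnmjnmjjSS ⇒ nnmjmnmjnmjjjS   [S -> j]
nnmjmnmjnmjjjS ⇒ nnmjmnmjnmjjjj   [S -> j]

S ⇒ SS ⇒ nASS ⇒ nnAmSS ⇒ nnmjmSS ⇒ nnmjmSSS ⇒ nnmjmnASSS ⇒ nnmjmnmjSSS ⇒ nnmjmnmjnASSS ⇒ nnmjmnmjnmjSSS ⇒ nnmjmnmjnmjjSS ⇒ nnmjmnmjnmjjjS ⇒ nnmjmnmjnmjjjj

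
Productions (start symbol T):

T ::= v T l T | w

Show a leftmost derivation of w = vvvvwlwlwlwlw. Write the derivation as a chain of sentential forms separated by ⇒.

T ⇒ vTlT   [T ::= v T l T]
vTlT ⇒ vvTlTlT   [T ::= v T l T]
vvTlTlT ⇒ vvvTlTlTlT   [T ::= v T l T]
vvvTlTlTlT ⇒ vvvvTlTlTlTlT   [T ::= v T l T]
vvvvTlTlTlTlT ⇒ vvvvwlTlTlTlT   [T ::= w]
vvvvwlTlTlTlT ⇒ vvvvwlwlTlTlT   [T ::= w]
vvvvwlwlTlTlT ⇒ vvvvwlwlwlTlT   [T ::= w]
vvvvwlwlwlTlT ⇒ vvvvwlwlwlwlT   [T ::= w]
vvvvwlwlwlwlT ⇒ vvvvwlwlwlwlw   [T ::= w]

T ⇒ vTlT ⇒ vvTlTlT ⇒ vvvTlTlTlT ⇒ vvvvTlTlTlTlT ⇒ vvvvwlTlTlTlT ⇒ vvvvwlwlTlTlT ⇒ vvvvwlwlwlTlT ⇒ vvvvwlwlwlwlT ⇒ vvvvwlwlwlwlw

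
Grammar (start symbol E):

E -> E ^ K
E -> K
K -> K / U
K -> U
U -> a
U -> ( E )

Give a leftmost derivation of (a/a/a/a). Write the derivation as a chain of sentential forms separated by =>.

E=>K=>U=>(E)=>(K)=>(K/U)=>(K/U/U)=>(K/U/U/U)=>(U/U/U/U)=>(a/U/U/U)=>(a/a/U/U)=>(a/a/a/U)=>(a/a/a/a)

E => K   [E -> K]
K => U   [K -> U]
U => (E)   [U -> ( E )]
(E) => (K)   [E -> K]
(K) => (K/U)   [K -> K / U]
(K/U) => (K/U/U)   [K -> K / U]
(K/U/U) => (K/U/U/U)   [K -> K / U]
(K/U/U/U) => (U/U/U/U)   [K -> U]
(U/U/U/U) => (a/U/U/U)   [U -> a]
(a/U/U/U) => (a/a/U/U)   [U -> a]
(a/a/U/U) => (a/a/a/U)   [U -> a]
(a/a/a/U) => (a/a/a/a)   [U -> a]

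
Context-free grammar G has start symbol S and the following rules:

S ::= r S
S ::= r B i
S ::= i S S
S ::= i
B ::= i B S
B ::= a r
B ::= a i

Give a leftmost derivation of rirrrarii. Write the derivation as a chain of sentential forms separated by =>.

S => rS => riSS => rirSS => rirrSS => rirrrBiS => rirrrariS => rirrrarii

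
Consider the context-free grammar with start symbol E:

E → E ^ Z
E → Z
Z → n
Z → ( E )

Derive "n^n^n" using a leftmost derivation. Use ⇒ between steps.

E⇒E^Z⇒E^Z^Z⇒Z^Z^Z⇒n^Z^Z⇒n^n^Z⇒n^n^n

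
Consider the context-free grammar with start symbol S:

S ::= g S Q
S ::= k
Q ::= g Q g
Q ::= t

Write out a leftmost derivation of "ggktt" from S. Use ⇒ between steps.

S ⇒ gSQ ⇒ ggSQQ ⇒ ggkQQ ⇒ ggktQ ⇒ ggktt

S ⇒ gSQ   [S ::= g S Q]
gSQ ⇒ ggSQQ   [S ::= g S Q]
ggSQQ ⇒ ggkQQ   [S ::= k]
ggkQQ ⇒ ggktQ   [Q ::= t]
ggktQ ⇒ ggktt   [Q ::= t]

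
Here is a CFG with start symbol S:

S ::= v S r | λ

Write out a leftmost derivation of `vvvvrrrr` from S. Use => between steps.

S => vSr   [S ::= v S r]
vSr => vvSrr   [S ::= v S r]
vvSrr => vvvSrrr   [S ::= v S r]
vvvSrrr => vvvvSrrrr   [S ::= v S r]
vvvvSrrrr => vvvvrrrr   [S ::= λ]

S => vSr => vvSrr => vvvSrrr => vvvvSrrrr => vvvvrrrr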